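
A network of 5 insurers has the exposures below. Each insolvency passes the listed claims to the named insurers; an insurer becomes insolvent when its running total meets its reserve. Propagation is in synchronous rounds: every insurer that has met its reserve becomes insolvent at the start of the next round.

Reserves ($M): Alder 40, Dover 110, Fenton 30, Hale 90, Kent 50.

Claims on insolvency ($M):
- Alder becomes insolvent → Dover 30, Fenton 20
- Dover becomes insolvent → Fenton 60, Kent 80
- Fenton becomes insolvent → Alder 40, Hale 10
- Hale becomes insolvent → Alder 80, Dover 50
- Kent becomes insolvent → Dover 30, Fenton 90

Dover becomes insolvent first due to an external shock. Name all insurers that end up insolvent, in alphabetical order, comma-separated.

Round 1 — Dover becomes insolvent (initial).
  Fenton: +60 → 60 ≥ 30
  Kent: +80 → 80 ≥ 50
Round 2 — Fenton, Kent become insolvent.
  Alder: +40 → 40 ≥ 40
  Hale: +10 → 10 < 90
Round 3 — Alder becomes insolvent.
No further insolvencies.

Alder, Dover, Fenton, Kent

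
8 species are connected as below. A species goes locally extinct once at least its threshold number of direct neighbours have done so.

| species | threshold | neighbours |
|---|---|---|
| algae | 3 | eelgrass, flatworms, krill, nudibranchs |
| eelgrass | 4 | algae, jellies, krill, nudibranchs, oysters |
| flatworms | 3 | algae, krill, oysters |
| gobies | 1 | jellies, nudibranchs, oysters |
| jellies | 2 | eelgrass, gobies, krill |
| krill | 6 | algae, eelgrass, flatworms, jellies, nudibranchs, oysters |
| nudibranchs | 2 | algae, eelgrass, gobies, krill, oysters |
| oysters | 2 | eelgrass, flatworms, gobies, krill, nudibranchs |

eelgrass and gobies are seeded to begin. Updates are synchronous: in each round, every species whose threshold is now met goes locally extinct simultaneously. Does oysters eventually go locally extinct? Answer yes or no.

Round 1 — eelgrass, gobies go locally extinct (initial).
Round 2 — checking thresholds:
  algae: 1 of 4 neighbours < 3, below threshold.
  jellies: 2 of 3 neighbours ≥ 2, goes locally extinct.
  krill: 1 of 6 neighbours < 6, below threshold.
  nudibranchs: 2 of 5 neighbours ≥ 2, goes locally extinct.
  oysters: 2 of 5 neighbours ≥ 2, goes locally extinct.
Round 3 — no new extinctions; cascade stops.

yes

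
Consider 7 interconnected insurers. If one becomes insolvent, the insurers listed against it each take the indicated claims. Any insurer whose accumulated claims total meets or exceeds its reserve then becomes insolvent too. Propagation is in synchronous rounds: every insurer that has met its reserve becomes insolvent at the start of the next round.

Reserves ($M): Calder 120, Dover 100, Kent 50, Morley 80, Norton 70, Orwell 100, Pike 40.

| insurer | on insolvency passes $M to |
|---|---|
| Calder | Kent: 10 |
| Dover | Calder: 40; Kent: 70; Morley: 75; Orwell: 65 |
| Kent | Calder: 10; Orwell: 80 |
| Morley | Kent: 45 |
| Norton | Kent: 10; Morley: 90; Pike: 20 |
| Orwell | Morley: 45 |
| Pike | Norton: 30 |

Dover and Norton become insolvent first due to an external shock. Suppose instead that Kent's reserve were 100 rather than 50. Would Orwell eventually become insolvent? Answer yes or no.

yes

With Kent's reserve at 100:
Round 1 — Dover, Norton become insolvent (initial).
  Calder: +40 → 40 < 120
  Kent: +70+10 → 80 < 100
  Morley: +75+90 → 165 ≥ 80
  Orwell: +65 → 65 < 100
  Pike: +20 → 20 < 40
Round 2 — Morley becomes insolvent.
  Kent: +45 → 125 ≥ 100
Round 3 — Kent becomes insolvent.
  Calder: +10 → 50 < 120
  Orwell: +80 → 145 ≥ 100
Round 4 — Orwell becomes insolvent.
No further insolvencies.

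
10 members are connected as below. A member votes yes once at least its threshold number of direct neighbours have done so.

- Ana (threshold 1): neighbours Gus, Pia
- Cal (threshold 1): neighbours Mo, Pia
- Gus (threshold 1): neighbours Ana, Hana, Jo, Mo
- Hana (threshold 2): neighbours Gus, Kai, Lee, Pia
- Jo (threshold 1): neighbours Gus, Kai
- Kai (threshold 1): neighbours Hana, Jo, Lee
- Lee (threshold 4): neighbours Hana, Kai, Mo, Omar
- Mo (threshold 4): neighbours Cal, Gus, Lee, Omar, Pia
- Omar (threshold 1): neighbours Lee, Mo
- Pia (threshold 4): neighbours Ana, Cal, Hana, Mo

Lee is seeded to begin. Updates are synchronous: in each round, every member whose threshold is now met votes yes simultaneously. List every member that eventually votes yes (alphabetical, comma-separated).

Ana, Gus, Hana, Jo, Kai, Lee, Omar

Round 1 — Lee votes yes (initial).
Round 2 — checking thresholds:
  Hana: 1 of 4 neighbours < 2, holds.
  Kai: 1 of 3 neighbours ≥ 1, votes yes.
  Mo: 1 of 5 neighbours < 4, holds.
  Omar: 1 of 2 neighbours ≥ 1, votes yes.
Round 3 — checking thresholds:
  Hana: 2 of 4 neighbours ≥ 2, votes yes.
  Jo: 1 of 2 neighbours ≥ 1, votes yes.
  Mo: 2 of 5 neighbours < 4, holds.
Round 4 — checking thresholds:
  Gus: 2 of 4 neighbours ≥ 1, votes yes.
  Mo: 2 of 5 neighbours < 4, holds.
  Pia: 1 of 4 neighbours < 4, holds.
Round 5 — checking thresholds:
  Ana: 1 of 2 neighbours ≥ 1, votes yes.
  Mo: 3 of 5 neighbours < 4, holds.
  Pia: 1 of 4 neighbours < 4, holds.
Round 6 — no new yes votes; cascade stops.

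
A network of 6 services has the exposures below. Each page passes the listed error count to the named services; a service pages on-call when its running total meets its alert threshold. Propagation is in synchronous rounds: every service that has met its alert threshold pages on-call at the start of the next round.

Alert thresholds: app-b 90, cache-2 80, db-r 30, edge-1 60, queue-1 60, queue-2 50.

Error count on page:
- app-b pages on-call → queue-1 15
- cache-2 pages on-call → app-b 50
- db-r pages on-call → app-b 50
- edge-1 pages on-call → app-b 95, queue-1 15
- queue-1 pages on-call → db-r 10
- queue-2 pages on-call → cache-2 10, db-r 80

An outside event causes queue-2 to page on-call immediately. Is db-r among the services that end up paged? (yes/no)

yes

Round 1 — queue-2 pages on-call (initial).
  cache-2: +10 → 10 < 80
  db-r: +80 → 80 ≥ 30
Round 2 — db-r pages on-call.
  app-b: +50 → 50 < 90
No further pages.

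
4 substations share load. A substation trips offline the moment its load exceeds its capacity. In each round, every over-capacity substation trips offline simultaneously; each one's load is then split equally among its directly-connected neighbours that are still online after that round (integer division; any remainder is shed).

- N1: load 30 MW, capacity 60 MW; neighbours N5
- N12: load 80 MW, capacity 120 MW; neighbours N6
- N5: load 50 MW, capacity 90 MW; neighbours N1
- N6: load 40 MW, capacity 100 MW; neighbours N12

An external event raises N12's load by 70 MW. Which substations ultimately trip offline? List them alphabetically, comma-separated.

N12, N6

Round 1 — N12 at 150 > 120. N12 trips offline.
  N12 sheds 150 MW to N6: 150 each.
    N6: 40+150 = 190 > 100
Round 2 — N6 trips offline.
  N6 sheds 190 MW: no online neighbours, lost.
No further trips.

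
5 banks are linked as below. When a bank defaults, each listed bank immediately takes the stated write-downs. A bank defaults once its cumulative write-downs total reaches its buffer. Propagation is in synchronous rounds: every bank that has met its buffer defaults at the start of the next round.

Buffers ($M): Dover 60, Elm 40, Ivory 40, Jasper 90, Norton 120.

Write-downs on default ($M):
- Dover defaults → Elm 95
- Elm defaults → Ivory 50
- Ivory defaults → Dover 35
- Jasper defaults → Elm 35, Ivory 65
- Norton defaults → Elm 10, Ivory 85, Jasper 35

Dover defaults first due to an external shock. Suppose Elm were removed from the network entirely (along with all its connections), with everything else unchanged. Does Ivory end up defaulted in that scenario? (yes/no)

no

With Elm removed:
Round 1 — Dover defaults (initial).
No further defaults.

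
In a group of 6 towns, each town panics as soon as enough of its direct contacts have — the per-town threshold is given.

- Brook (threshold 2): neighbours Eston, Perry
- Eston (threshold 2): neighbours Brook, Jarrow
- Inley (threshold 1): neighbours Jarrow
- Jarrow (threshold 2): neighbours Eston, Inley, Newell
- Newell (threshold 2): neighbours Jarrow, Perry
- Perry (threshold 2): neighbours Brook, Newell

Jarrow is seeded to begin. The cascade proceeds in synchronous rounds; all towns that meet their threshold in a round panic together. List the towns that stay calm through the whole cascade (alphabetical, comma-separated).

Round 1 — Jarrow panics (initial).
Round 2 — checking thresholds:
  Eston: 1 of 2 neighbours < 2, holds.
  Inley: 1 of 1 neighbours ≥ 1, panics.
  Newell: 1 of 2 neighbours < 2, holds.
Round 3 — no new panics; cascade stops.

Brook, Eston, Newell, Perry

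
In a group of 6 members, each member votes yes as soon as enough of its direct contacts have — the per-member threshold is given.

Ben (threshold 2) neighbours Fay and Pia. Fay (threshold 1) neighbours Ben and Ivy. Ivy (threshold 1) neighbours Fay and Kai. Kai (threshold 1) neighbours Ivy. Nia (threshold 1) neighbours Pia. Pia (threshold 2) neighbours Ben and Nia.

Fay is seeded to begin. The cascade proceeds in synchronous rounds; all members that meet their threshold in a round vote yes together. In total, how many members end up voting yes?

Round 1 — Fay votes yes (initial).
Round 2 — checking thresholds:
  Ben: 1 of 2 neighbours < 2, holds.
  Ivy: 1 of 2 neighbours ≥ 1, votes yes.
Round 3 — checking thresholds:
  Ben: 1 of 2 neighbours < 2, holds.
  Kai: 1 of 1 neighbours ≥ 1, votes yes.
Round 4 — no new yes votes; cascade stops.

3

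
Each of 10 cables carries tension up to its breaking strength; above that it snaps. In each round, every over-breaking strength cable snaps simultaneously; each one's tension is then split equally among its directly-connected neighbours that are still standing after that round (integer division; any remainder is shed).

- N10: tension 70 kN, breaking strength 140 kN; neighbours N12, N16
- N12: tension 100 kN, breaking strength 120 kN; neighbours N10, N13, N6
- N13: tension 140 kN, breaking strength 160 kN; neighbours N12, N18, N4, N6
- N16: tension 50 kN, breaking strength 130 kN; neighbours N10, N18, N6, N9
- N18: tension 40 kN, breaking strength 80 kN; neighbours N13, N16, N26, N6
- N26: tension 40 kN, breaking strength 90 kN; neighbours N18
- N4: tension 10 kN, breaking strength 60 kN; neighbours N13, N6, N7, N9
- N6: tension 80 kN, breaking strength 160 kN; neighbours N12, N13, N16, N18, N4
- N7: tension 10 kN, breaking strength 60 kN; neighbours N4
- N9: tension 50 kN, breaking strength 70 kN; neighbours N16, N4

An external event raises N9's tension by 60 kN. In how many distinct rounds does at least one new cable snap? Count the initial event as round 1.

5

Round 1 — N9 at 110 > 70. N9 snaps.
  N9 sheds 110 kN to N16, N4: 55 each.
    N16: 50+55 = 105 ≤ 130
    N4: 10+55 = 65 > 60
Round 2 — N4 snaps.
  N4 sheds 65 kN to N13, N6, N7: 21 each (2 lost).
    N13: 140+21 = 161 > 160
    N6: 80+21 = 101 ≤ 160
    N7: 10+21 = 31 ≤ 60
Round 3 — N13 snaps.
  N13 sheds 161 kN to N12, N18, N6: 53 each (2 lost).
    N12: 100+53 = 153 > 120
    N18: 40+53 = 93 > 80
    N6: 101+53 = 154 ≤ 160
Round 4 — N12, N18 snap.
  N12 sheds 153 kN to N10, N6: 76 each (1 lost).
    N10: 70+76 = 146 > 140
    N6: 154+76 = 230 > 160
  N18 sheds 93 kN to N16, N26, N6: 31 each.
    N16: 105+31 = 136 > 130
    N26: 40+31 = 71 ≤ 90
    N6: 230+31 = 261 > 160
Round 5 — N10, N16, N6 snap.
  N10 sheds 146 kN: no online neighbours, lost.
  N16 sheds 136 kN: no online neighbours, lost.
  N6 sheds 261 kN: no online neighbours, lost.
No further breaks.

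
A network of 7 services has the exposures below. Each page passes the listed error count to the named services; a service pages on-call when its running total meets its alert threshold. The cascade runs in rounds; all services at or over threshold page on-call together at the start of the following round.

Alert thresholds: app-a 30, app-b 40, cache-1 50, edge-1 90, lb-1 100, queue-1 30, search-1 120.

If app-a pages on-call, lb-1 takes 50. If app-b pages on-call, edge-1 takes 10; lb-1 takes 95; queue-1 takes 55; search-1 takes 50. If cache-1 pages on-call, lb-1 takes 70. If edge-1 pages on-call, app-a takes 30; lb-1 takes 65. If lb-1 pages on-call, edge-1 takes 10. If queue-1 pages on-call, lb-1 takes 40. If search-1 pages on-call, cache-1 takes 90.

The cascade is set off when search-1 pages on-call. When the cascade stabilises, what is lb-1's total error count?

Round 1 — search-1 pages on-call (initial).
  cache-1: +90 → 90 ≥ 50
Round 2 — cache-1 pages on-call.
  lb-1: +70 → 70 < 100
No further pages.

70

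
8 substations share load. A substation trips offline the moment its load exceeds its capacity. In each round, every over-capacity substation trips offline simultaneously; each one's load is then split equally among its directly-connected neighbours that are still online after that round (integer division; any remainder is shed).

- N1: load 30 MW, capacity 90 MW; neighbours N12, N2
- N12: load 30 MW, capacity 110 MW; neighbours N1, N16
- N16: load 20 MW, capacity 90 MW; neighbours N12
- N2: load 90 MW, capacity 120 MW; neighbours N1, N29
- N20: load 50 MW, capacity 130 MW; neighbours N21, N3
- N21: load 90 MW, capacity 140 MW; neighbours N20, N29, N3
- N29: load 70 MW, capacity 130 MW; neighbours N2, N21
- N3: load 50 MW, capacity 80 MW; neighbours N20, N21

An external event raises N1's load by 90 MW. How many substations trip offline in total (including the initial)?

6

Round 1 — N1 at 120 > 90. N1 trips offline.
  N1 sheds 120 MW to N12, N2: 60 each.
    N12: 30+60 = 90 ≤ 110
    N2: 90+60 = 150 > 120
Round 2 — N2 trips offline.
  N2 sheds 150 MW to N29: 150 each.
    N29: 70+150 = 220 > 130
Round 3 — N29 trips offline.
  N29 sheds 220 MW to N21: 220 each.
    N21: 90+220 = 310 > 140
Round 4 — N21 trips offline.
  N21 sheds 310 MW to N20, N3: 155 each.
    N20: 50+155 = 205 > 130
    N3: 50+155 = 205 > 80
Round 5 — N20, N3 trip offline.
  N20 sheds 205 MW: no online neighbours, lost.
  N3 sheds 205 MW: no online neighbours, lost.
No further trips.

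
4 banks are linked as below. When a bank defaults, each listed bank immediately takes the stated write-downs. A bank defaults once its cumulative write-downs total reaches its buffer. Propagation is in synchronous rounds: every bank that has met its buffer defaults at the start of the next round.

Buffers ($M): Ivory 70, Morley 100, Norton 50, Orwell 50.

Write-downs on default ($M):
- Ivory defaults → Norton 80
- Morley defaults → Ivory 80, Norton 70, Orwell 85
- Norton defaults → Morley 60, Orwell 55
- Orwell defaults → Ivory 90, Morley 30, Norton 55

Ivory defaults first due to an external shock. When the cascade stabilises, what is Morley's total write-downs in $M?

90

Round 1 — Ivory defaults (initial).
  Norton: +80 → 80 ≥ 50
Round 2 — Norton defaults.
  Morley: +60 → 60 < 100
  Orwell: +55 → 55 ≥ 50
Round 3 — Orwell defaults.
  Morley: +30 → 90 < 100
No further defaults.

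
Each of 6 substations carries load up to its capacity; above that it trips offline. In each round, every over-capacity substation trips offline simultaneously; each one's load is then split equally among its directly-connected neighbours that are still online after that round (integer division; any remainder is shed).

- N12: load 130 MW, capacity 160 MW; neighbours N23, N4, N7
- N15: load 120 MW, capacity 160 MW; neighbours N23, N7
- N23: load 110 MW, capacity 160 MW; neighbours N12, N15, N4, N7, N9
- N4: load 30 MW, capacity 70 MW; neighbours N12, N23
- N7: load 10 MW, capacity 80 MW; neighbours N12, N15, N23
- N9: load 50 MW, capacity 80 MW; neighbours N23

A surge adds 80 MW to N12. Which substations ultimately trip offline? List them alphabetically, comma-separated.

Round 1 — N12 at 210 > 160. N12 trips offline.
  N12 sheds 210 MW to N23, N4, N7: 70 each.
    N23: 110+70 = 180 > 160
    N4: 30+70 = 100 > 70
    N7: 10+70 = 80 ≤ 80
Round 2 — N23, N4 trip offline.
  N23 sheds 180 MW to N15, N7, N9: 60 each.
    N15: 120+60 = 180 > 160
    N7: 80+60 = 140 > 80
    N9: 50+60 = 110 > 80
  N4 sheds 100 MW: no online neighbours, lost.
Round 3 — N15, N7, N9 trip offline.
  N15 sheds 180 MW: no online neighbours, lost.
  N7 sheds 140 MW: no online neighbours, lost.
  N9 sheds 110 MW: no online neighbours, lost.
No further trips.

N12, N15, N23, N4, N7, N9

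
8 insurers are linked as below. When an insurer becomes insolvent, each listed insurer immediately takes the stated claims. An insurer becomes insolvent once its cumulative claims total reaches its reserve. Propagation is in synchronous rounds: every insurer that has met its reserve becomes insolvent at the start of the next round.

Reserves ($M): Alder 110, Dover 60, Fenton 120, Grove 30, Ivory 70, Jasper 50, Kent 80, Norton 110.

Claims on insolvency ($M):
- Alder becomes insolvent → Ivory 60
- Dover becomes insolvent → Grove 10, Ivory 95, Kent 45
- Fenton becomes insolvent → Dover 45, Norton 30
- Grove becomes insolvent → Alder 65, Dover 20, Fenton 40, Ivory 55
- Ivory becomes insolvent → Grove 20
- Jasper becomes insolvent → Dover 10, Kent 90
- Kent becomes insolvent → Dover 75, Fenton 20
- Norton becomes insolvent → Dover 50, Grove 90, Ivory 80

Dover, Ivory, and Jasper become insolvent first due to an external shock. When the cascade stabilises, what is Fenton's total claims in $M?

60

Round 1 — Dover, Ivory, Jasper become insolvent (initial).
  Grove: +10+20 → 30 ≥ 30
  Kent: +45+90 → 135 ≥ 80
Round 2 — Grove, Kent become insolvent.
  Alder: +65 → 65 < 110
  Fenton: +40+20 → 60 < 120
No further insolvencies.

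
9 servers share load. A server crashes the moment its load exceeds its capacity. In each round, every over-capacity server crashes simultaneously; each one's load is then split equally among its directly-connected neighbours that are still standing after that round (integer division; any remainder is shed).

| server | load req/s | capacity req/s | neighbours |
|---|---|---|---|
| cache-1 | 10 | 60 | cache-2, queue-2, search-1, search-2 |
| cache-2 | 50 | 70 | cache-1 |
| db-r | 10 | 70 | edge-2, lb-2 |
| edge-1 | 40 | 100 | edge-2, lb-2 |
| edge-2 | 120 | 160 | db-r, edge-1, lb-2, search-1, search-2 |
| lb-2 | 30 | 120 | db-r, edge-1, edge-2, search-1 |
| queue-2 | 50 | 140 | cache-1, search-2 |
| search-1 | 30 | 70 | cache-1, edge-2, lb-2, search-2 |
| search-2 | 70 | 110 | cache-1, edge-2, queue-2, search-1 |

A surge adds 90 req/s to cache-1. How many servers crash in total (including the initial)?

Round 1 — cache-1 at 100 > 60. cache-1 crashes.
  cache-1 sheds 100 req/s to cache-2, queue-2, search-1, search-2: 25 each.
    cache-2: 50+25 = 75 > 70
    queue-2: 50+25 = 75 ≤ 140
    search-1: 30+25 = 55 ≤ 70
    search-2: 70+25 = 95 ≤ 110
Round 2 — cache-2 crashes.
  cache-2 sheds 75 req/s: no online neighbours, lost.
No further crashes.

2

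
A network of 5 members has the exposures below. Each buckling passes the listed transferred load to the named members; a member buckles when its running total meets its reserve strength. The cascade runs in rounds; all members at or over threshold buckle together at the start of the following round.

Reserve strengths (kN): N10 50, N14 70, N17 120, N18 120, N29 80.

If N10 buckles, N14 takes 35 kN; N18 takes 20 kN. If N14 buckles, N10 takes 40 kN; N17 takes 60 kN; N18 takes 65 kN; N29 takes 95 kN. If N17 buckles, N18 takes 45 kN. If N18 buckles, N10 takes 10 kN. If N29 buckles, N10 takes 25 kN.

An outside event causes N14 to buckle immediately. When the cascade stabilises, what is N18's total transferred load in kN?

Round 1 — N14 buckles (initial).
  N10: +40 → 40 < 50
  N17: +60 → 60 < 120
  N18: +65 → 65 < 120
  N29: +95 → 95 ≥ 80
Round 2 — N29 buckles.
  N10: +25 → 65 ≥ 50
Round 3 — N10 buckles.
  N18: +20 → 85 < 120
No further bucklings.

85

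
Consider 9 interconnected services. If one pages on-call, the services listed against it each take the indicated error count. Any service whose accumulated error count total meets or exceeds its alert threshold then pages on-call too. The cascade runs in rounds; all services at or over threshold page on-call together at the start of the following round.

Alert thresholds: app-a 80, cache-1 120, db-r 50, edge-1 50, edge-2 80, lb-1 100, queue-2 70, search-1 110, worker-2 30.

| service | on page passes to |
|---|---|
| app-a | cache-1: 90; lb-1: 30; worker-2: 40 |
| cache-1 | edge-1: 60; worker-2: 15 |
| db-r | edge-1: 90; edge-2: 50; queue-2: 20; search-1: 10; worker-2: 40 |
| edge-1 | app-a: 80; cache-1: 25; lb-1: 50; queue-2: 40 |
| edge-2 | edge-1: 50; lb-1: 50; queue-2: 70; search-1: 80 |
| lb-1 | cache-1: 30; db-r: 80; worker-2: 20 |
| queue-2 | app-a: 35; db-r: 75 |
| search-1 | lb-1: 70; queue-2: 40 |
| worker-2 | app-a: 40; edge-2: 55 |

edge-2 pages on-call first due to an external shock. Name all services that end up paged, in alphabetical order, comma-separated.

Round 1 — edge-2 pages on-call (initial).
  edge-1: +50 → 50 ≥ 50
  lb-1: +50 → 50 < 100
  queue-2: +70 → 70 ≥ 70
  search-1: +80 → 80 < 110
Round 2 — edge-1, queue-2 page on-call.
  app-a: +80+35 → 115 ≥ 80
  cache-1: +25 → 25 < 120
  db-r: +75 → 75 ≥ 50
  lb-1: +50 → 100 ≥ 100
Round 3 — app-a, db-r, lb-1 page on-call.
  cache-1: +90+30 → 145 ≥ 120
  search-1: +10 → 90 < 110
  worker-2: +40+40+20 → 100 ≥ 30
Round 4 — cache-1, worker-2 page on-call.
No further pages.

app-a, cache-1, db-r, edge-1, edge-2, lb-1, queue-2, worker-2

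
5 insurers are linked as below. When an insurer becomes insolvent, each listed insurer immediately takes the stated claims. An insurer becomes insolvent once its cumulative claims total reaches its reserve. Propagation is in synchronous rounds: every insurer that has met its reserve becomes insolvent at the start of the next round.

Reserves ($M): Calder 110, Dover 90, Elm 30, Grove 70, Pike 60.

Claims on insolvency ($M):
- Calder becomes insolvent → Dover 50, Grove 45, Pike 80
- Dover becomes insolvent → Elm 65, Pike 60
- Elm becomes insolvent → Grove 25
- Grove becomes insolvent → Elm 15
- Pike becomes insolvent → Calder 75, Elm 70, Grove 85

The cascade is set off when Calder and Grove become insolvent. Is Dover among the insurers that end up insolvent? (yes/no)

Round 1 — Calder, Grove become insolvent (initial).
  Dover: +50 → 50 < 90
  Elm: +15 → 15 < 30
  Pike: +80 → 80 ≥ 60
Round 2 — Pike becomes insolvent.
  Elm: +70 → 85 ≥ 30
Round 3 — Elm becomes insolvent.
No further insolvencies.

no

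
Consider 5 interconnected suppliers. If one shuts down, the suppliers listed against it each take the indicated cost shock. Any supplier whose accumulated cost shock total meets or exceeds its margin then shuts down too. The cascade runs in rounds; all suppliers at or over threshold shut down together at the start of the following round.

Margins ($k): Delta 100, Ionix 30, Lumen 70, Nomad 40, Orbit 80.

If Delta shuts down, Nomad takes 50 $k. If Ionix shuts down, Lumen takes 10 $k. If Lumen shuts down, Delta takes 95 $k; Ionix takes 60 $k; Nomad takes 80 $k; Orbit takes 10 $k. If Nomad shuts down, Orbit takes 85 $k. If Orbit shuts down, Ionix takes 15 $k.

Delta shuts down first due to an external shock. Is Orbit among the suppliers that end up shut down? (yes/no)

yes

Round 1 — Delta shuts down (initial).
  Nomad: +50 → 50 ≥ 40
Round 2 — Nomad shuts down.
  Orbit: +85 → 85 ≥ 80
Round 3 — Orbit shuts down.
  Ionix: +15 → 15 < 30
No further shutdowns.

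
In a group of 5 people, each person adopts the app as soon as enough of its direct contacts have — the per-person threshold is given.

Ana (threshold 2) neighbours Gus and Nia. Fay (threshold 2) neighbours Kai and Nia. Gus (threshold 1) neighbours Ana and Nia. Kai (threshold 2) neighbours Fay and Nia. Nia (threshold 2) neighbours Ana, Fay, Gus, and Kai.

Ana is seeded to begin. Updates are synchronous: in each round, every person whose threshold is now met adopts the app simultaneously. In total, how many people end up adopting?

Round 1 — Ana adopts the app (initial).
Round 2 — checking thresholds:
  Gus: 1 of 2 neighbours ≥ 1, adopts the app.
  Nia: 1 of 4 neighbours < 2, not yet.
Round 3 — checking thresholds:
  Nia: 2 of 4 neighbours ≥ 2, adopts the app.
Round 4 — no new adoptions; cascade stops.

3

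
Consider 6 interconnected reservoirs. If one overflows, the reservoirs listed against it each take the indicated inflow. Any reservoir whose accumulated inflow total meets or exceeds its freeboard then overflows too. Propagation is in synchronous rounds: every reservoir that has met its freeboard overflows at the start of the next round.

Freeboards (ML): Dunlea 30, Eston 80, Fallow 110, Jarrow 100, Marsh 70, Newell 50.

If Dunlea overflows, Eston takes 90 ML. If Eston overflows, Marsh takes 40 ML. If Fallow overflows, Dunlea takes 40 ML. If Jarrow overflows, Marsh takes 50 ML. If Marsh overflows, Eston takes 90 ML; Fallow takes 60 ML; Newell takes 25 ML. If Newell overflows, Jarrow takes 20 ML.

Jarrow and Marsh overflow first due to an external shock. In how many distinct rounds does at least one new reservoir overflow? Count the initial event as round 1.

2

Round 1 — Jarrow, Marsh overflow (initial).
  Eston: +90 → 90 ≥ 80
  Fallow: +60 → 60 < 110
  Newell: +25 → 25 < 50
Round 2 — Eston overflows.
No further overflows.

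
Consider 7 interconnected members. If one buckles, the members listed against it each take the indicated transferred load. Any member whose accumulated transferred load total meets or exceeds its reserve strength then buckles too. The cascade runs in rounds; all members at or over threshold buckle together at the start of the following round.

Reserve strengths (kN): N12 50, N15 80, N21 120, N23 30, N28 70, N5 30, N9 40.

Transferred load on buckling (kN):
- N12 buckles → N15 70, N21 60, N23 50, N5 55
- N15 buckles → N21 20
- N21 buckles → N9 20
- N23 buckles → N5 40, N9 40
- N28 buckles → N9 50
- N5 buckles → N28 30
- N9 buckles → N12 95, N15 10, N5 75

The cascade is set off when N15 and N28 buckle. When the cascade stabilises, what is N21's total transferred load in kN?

Round 1 — N15, N28 buckle (initial).
  N21: +20 → 20 < 120
  N9: +50 → 50 ≥ 40
Round 2 — N9 buckles.
  N12: +95 → 95 ≥ 50
  N5: +75 → 75 ≥ 30
Round 3 — N12, N5 buckle.
  N21: +60 → 80 < 120
  N23: +50 → 50 ≥ 30
Round 4 — N23 buckles.
No further bucklings.

80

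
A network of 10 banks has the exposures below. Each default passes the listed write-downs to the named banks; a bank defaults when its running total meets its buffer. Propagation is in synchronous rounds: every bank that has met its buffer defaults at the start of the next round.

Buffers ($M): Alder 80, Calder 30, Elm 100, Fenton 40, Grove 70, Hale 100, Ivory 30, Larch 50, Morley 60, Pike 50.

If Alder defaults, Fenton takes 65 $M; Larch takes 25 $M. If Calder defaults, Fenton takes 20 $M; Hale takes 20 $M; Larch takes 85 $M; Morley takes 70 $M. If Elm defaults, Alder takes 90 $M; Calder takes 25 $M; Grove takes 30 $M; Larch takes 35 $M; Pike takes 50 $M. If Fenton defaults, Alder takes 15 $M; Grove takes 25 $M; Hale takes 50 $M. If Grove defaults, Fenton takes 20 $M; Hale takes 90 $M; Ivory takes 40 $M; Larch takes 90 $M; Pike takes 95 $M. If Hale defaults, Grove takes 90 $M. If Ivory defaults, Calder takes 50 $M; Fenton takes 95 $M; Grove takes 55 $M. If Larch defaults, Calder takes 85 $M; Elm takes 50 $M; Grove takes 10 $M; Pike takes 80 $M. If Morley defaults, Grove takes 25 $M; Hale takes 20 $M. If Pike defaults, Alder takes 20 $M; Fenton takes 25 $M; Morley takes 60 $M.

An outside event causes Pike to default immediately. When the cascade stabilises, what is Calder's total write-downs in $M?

0

Round 1 — Pike defaults (initial).
  Alder: +20 → 20 < 80
  Fenton: +25 → 25 < 40
  Morley: +60 → 60 ≥ 60
Round 2 — Morley defaults.
  Grove: +25 → 25 < 70
  Hale: +20 → 20 < 100
No further defaults.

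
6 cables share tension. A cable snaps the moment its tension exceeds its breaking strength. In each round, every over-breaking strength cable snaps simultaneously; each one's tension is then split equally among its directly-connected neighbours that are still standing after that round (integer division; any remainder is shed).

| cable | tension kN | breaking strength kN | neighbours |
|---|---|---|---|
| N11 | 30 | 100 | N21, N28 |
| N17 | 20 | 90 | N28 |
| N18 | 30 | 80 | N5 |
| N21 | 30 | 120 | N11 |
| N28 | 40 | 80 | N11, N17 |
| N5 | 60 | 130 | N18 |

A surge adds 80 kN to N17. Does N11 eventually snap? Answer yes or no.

yes

Round 1 — N17 at 100 > 90. N17 snaps.
  N17 sheds 100 kN to N28: 100 each.
    N28: 40+100 = 140 > 80
Round 2 — N28 snaps.
  N28 sheds 140 kN to N11: 140 each.
    N11: 30+140 = 170 > 100
Round 3 — N11 snaps.
  N11 sheds 170 kN to N21: 170 each.
    N21: 30+170 = 200 > 120
Round 4 — N21 snaps.
  N21 sheds 200 kN: no online neighbours, lost.
No further breaks.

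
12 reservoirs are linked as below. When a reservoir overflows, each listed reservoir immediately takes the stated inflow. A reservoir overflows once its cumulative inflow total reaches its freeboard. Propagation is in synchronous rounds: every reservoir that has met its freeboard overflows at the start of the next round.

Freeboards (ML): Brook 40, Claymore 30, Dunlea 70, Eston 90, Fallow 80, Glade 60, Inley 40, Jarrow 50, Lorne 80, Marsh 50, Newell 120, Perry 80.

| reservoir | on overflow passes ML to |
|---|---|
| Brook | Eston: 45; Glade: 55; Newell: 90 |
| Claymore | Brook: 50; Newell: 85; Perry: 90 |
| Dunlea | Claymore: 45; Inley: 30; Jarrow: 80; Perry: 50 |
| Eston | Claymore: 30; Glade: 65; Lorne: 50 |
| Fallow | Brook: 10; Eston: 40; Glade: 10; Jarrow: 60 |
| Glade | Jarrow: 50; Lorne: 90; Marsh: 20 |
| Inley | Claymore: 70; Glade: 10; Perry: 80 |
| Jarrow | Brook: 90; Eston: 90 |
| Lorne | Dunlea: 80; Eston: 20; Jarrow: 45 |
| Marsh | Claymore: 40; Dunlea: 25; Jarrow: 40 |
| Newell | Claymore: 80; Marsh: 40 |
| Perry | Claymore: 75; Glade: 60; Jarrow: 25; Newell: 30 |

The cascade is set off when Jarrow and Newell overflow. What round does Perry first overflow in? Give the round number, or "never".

3

Round 1 — Jarrow, Newell overflow (initial).
  Brook: +90 → 90 ≥ 40
  Claymore: +80 → 80 ≥ 30
  Eston: +90 → 90 ≥ 90
  Marsh: +40 → 40 < 50
Round 2 — Brook, Claymore, Eston overflow.
  Glade: +55+65 → 120 ≥ 60
  Lorne: +50 → 50 < 80
  Perry: +90 → 90 ≥ 80
Round 3 — Glade, Perry overflow.
  Lorne: +90 → 140 ≥ 80
  Marsh: +20 → 60 ≥ 50
Round 4 — Lorne, Marsh overflow.
  Dunlea: +80+25 → 105 ≥ 70
Round 5 — Dunlea overflows.
  Inley: +30 → 30 < 40
No further overflows.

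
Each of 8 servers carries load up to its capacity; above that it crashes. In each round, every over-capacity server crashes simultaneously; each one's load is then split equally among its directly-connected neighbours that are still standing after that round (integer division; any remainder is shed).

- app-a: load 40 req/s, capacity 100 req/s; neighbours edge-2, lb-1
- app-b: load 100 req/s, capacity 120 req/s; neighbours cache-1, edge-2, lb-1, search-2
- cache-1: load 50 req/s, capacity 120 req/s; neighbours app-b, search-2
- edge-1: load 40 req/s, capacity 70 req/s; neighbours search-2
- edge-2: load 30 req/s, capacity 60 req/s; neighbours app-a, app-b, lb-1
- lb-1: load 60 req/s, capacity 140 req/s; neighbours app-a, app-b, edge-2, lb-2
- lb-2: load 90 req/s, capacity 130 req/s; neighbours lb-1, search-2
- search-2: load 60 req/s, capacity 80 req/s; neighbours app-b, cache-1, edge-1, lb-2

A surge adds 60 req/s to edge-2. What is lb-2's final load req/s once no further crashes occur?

124

Round 1 — edge-2 at 90 > 60. edge-2 crashes.
  edge-2 sheds 90 req/s to app-a, app-b, lb-1: 30 each.
    app-a: 40+30 = 70 ≤ 100
    app-b: 100+30 = 130 > 120
    lb-1: 60+30 = 90 ≤ 140
Round 2 — app-b crashes.
  app-b sheds 130 req/s to cache-1, lb-1, search-2: 43 each (1 lost).
    cache-1: 50+43 = 93 ≤ 120
    lb-1: 90+43 = 133 ≤ 140
    search-2: 60+43 = 103 > 80
Round 3 — search-2 crashes.
  search-2 sheds 103 req/s to cache-1, edge-1, lb-2: 34 each (1 lost).
    cache-1: 93+34 = 127 > 120
    edge-1: 40+34 = 74 > 70
    lb-2: 90+34 = 124 ≤ 130
Round 4 — cache-1, edge-1 crash.
  cache-1 sheds 127 req/s: no online neighbours, lost.
  edge-1 sheds 74 req/s: no online neighbours, lost.
No further crashes.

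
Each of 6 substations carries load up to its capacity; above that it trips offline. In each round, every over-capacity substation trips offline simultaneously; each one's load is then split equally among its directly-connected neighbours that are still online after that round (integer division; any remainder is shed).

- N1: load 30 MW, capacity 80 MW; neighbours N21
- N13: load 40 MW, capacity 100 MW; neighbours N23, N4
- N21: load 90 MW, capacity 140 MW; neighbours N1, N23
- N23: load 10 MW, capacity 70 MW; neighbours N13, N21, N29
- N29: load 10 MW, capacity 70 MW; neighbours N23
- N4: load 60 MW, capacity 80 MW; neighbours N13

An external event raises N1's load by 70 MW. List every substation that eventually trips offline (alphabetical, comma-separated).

Round 1 — N1 at 100 > 80. N1 trips offline.
  N1 sheds 100 MW to N21: 100 each.
    N21: 90+100 = 190 > 140
Round 2 — N21 trips offline.
  N21 sheds 190 MW to N23: 190 each.
    N23: 10+190 = 200 > 70
Round 3 — N23 trips offline.
  N23 sheds 200 MW to N13, N29: 100 each.
    N13: 40+100 = 140 > 100
    N29: 10+100 = 110 > 70
Round 4 — N13, N29 trip offline.
  N13 sheds 140 MW to N4: 140 each.
    N4: 60+140 = 200 > 80
  N29 sheds 110 MW: no online neighbours, lost.
Round 5 — N4 trips offline.
  N4 sheds 200 MW: no online neighbours, lost.
No further trips.

N1, N13, N21, N23, N29, N4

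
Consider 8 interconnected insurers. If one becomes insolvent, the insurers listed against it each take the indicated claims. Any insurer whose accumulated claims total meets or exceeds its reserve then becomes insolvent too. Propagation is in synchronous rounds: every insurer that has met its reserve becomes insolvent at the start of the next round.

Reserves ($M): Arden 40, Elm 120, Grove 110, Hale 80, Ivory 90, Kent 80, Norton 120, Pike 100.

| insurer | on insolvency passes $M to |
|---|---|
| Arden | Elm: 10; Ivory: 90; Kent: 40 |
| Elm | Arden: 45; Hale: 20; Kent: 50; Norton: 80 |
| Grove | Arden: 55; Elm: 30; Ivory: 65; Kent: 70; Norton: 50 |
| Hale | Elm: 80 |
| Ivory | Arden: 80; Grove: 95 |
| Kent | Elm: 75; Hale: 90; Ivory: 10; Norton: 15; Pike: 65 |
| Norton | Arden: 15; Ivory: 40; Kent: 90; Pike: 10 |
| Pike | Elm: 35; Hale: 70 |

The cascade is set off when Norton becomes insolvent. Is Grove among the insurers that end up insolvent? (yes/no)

no

Round 1 — Norton becomes insolvent (initial).
  Arden: +15 → 15 < 40
  Ivory: +40 → 40 < 90
  Kent: +90 → 90 ≥ 80
  Pike: +10 → 10 < 100
Round 2 — Kent becomes insolvent.
  Elm: +75 → 75 < 120
  Hale: +90 → 90 ≥ 80
  Ivory: +10 → 50 < 90
  Pike: +65 → 75 < 100
Round 3 — Hale becomes insolvent.
  Elm: +80 → 155 ≥ 120
Round 4 — Elm becomes insolvent.
  Arden: +45 → 60 ≥ 40
Round 5 — Arden becomes insolvent.
  Ivory: +90 → 140 ≥ 90
Round 6 — Ivory becomes insolvent.
  Grove: +95 → 95 < 110
No further insolvencies.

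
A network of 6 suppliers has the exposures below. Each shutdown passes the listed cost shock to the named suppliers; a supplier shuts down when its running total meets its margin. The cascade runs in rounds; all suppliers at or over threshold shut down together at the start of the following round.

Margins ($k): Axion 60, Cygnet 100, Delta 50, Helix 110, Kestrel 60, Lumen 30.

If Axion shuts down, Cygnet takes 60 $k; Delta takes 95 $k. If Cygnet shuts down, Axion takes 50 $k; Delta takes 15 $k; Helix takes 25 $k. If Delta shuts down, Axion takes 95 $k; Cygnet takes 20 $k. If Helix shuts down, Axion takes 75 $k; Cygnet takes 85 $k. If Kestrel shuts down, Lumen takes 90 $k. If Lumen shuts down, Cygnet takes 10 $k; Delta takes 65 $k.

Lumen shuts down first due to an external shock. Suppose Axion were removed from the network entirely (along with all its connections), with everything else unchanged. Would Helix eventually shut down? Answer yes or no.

no

With Axion removed:
Round 1 — Lumen shuts down (initial).
  Cygnet: +10 → 10 < 100
  Delta: +65 → 65 ≥ 50
Round 2 — Delta shuts down.
  Cygnet: +20 → 30 < 100
No further shutdowns.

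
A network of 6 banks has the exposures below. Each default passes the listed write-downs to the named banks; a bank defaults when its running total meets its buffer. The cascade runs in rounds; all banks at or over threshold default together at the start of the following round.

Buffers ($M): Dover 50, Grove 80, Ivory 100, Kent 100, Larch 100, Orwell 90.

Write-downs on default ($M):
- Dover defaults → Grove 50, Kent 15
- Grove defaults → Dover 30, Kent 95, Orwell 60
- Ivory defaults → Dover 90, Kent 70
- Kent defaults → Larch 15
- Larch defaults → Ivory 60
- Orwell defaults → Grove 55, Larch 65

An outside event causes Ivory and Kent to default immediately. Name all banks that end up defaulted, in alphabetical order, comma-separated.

Dover, Ivory, Kent

Round 1 — Ivory, Kent default (initial).
  Dover: +90 → 90 ≥ 50
  Larch: +15 → 15 < 100
Round 2 — Dover defaults.
  Grove: +50 → 50 < 80
No further defaults.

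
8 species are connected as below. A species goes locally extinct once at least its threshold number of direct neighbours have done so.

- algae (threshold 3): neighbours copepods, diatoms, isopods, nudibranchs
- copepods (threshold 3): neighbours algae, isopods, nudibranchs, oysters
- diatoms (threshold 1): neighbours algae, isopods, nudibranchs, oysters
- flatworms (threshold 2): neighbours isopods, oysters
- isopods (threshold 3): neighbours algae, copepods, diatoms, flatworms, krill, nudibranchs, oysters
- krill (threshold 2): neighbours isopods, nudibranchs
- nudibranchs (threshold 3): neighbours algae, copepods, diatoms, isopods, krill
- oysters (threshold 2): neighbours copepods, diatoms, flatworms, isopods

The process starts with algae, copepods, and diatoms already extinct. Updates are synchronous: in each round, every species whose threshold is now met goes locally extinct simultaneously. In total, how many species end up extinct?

Round 1 — algae, copepods, diatoms go locally extinct (initial).
Round 2 — checking thresholds:
  isopods: 3 of 7 neighbours ≥ 3, goes locally extinct.
  nudibranchs: 3 of 5 neighbours ≥ 3, goes locally extinct.
  oysters: 2 of 4 neighbours ≥ 2, goes locally extinct.
Round 3 — checking thresholds:
  flatworms: 2 of 2 neighbours ≥ 2, goes locally extinct.
  krill: 2 of 2 neighbours ≥ 2, goes locally extinct.
Round 4 — no new extinctions; cascade stops.

8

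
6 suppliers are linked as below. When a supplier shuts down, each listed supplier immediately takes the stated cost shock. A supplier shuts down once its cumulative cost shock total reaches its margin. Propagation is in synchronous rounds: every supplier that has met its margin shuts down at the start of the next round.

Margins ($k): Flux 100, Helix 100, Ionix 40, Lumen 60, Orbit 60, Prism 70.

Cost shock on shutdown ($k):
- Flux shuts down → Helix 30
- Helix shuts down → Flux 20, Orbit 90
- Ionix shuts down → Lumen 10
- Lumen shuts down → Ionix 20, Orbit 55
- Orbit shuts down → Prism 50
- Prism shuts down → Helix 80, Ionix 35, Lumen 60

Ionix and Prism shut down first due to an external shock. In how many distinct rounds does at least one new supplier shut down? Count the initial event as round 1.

2

Round 1 — Ionix, Prism shut down (initial).
  Helix: +80 → 80 < 100
  Lumen: +10+60 → 70 ≥ 60
Round 2 — Lumen shuts down.
  Orbit: +55 → 55 < 60
No further shutdowns.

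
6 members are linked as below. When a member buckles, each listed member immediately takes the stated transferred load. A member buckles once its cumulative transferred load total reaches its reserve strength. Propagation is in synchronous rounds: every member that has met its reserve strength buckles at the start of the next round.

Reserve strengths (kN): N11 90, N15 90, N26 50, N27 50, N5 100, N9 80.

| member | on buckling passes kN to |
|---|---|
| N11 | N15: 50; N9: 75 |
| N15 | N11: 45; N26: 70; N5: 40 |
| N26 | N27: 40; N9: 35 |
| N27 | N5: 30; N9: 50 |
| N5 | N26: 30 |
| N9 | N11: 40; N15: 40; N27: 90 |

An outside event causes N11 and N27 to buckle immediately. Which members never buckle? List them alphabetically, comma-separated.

Round 1 — N11, N27 buckle (initial).
  N15: +50 → 50 < 90
  N5: +30 → 30 < 100
  N9: +75+50 → 125 ≥ 80
Round 2 — N9 buckles.
  N15: +40 → 90 ≥ 90
Round 3 — N15 buckles.
  N26: +70 → 70 ≥ 50
  N5: +40 → 70 < 100
Round 4 — N26 buckles.
No further bucklings.

N5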